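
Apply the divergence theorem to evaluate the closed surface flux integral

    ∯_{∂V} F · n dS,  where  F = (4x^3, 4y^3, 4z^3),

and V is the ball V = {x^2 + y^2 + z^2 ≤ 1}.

By the divergence theorem,

    ∯_{∂V} F · n dS = ∭_V (∇ · F) dV.

Compute the divergence:
    ∇ · F = ∂F_x/∂x + ∂F_y/∂y + ∂F_z/∂z = 12x^2 + 12y^2 + 12z^2.

In spherical coordinates, x = ρ sin(φ) cos(θ), y = ρ sin(φ) sin(θ), z = ρ cos(φ), dV = ρ^2 sin(φ) dρ dφ dθ, with 0 ≤ ρ ≤ 1, 0 ≤ φ ≤ π, 0 ≤ θ ≤ 2π.

The integrand, after substitution and multiplying by the volume element, becomes (12ρ^2) · ρ^2 sin(φ), so

    ∭_V (∇·F) dV = ∫_0^{2π} ∫_0^{π} ∫_0^{1} (12ρ^2) · ρ^2 sin(φ) dρ dφ dθ.

Inner (ρ from 0 to 1): 12sin(φ)/5.
Middle (φ from 0 to π): 24/5.
Outer (θ from 0 to 2π): 48π/5.

Therefore ∯_{∂V} F · n dS = 48π/5.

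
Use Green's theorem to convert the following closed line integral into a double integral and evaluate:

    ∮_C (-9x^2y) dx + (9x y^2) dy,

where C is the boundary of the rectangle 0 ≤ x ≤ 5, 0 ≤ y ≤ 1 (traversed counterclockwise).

Green's theorem converts the closed line integral into a double integral over the enclosed region D:

    ∮_C P dx + Q dy = ∬_D (∂Q/∂x - ∂P/∂y) dA.

Here P = -9x^2y, Q = 9x y^2, so

    ∂Q/∂x = 9y^2,    ∂P/∂y = -9x^2,
    ∂Q/∂x - ∂P/∂y = 9x^2 + 9y^2.

D is the region 0 ≤ x ≤ 5, 0 ≤ y ≤ 1. Evaluating the double integral:

    ∬_D (9x^2 + 9y^2) dA = ∫_0^{5} ∫_0^{1} (9x^2 + 9y^2) dy dx.

Inner (y from 0 to 1): 9x^2 + 3.
Outer (x from 0 to 5): 390.

Therefore ∮_C P dx + Q dy = 390.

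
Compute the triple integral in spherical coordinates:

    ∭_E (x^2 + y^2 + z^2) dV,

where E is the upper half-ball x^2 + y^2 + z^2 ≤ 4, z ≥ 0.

In spherical coordinates, x = ρ sin(φ) cos(θ), y = ρ sin(φ) sin(θ), z = ρ cos(φ), and dV = ρ^2 sin(φ) dρ dφ dθ.

The integrand becomes ρ^2, so

    ∭_E (x^2 + y^2 + z^2) dV = ∫_{0}^{2π} ∫_{0}^{π/2} ∫_{0}^{2} (ρ^2) · ρ^2 sin(φ) dρ dφ dθ.

Inner (ρ): 32sin(φ)/5.
Middle (φ): 32/5.
Outer (θ): 64π/5.

Therefore the triple integral equals 64π/5.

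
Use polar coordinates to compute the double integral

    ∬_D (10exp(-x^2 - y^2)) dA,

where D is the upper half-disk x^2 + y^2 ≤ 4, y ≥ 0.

The region D is 0 ≤ r ≤ 2, 0 ≤ θ ≤ π in polar coordinates, where x = r cos(θ), y = r sin(θ), and dA = r dr dθ.

Under the substitution, the integrand becomes 10exp(-r^2), so

    ∬_D (10exp(-x^2 - y^2)) dA = ∫_{0}^{π} ∫_{0}^{2} (10exp(-r^2)) · r dr dθ.

Inner integral (in r): ∫_{0}^{2} (10exp(-r^2)) · r dr = 5 - 5exp(-4).

Outer integral (in θ): ∫_{0}^{π} (5 - 5exp(-4)) dθ = -5π exp(-4) + 5π.

Therefore ∬_D (10exp(-x^2 - y^2)) dA = -5π exp(-4) + 5π.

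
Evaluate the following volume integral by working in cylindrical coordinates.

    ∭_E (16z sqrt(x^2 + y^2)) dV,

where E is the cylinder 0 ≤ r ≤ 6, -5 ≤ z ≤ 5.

In cylindrical coordinates, x = r cos(θ), y = r sin(θ), z = z, and dV = r dr dθ dz.

The integrand becomes 16r z, so

    ∭_E (16z sqrt(x^2 + y^2)) dV = ∫_{0}^{2π} ∫_{0}^{6} ∫_{-5}^{5} (16r z) · r dz dr dθ.

Inner (z): 0.
Middle (r from 0 to 6): 0.
Outer (θ): 0.

Therefore the triple integral equals 0.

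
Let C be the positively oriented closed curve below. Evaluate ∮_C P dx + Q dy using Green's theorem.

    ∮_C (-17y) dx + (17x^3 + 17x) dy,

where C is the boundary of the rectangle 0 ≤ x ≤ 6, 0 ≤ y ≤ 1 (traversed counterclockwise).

Green's theorem converts the closed line integral into a double integral over the enclosed region D:

    ∮_C P dx + Q dy = ∬_D (∂Q/∂x - ∂P/∂y) dA.

Here P = -17y, Q = 17x^3 + 17x, so

    ∂Q/∂x = 51x^2 + 17,    ∂P/∂y = -17,
    ∂Q/∂x - ∂P/∂y = 51x^2 + 34.

D is the region 0 ≤ x ≤ 6, 0 ≤ y ≤ 1. Evaluating the double integral:

    ∬_D (51x^2 + 34) dA = ∫_0^{6} ∫_0^{1} (51x^2 + 34) dy dx.

Inner (y from 0 to 1): 51x^2 + 34.
Outer (x from 0 to 6): 3876.

Therefore ∮_C P dx + Q dy = 3876.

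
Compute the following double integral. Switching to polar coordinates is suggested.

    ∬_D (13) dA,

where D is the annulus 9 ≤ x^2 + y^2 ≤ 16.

The region D is 3 ≤ r ≤ 4, 0 ≤ θ ≤ 2π in polar coordinates, where x = r cos(θ), y = r sin(θ), and dA = r dr dθ.

Under the substitution, the integrand becomes 13, so

    ∬_D (13) dA = ∫_{0}^{2π} ∫_{3}^{4} (13) · r dr dθ.

Inner integral (in r): ∫_{3}^{4} (13) · r dr = 91/2.

Outer integral (in θ): ∫_{0}^{2π} (91/2) dθ = 91π.

Therefore ∬_D (13) dA = 91π.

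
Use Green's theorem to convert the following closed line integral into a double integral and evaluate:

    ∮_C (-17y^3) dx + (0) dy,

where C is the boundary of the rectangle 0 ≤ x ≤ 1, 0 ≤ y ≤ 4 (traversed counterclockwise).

Green's theorem converts the closed line integral into a double integral over the enclosed region D:

    ∮_C P dx + Q dy = ∬_D (∂Q/∂x - ∂P/∂y) dA.

Here P = -17y^3, Q = 0, so

    ∂Q/∂x = 0,    ∂P/∂y = -51y^2,
    ∂Q/∂x - ∂P/∂y = 51y^2.

D is the region 0 ≤ x ≤ 1, 0 ≤ y ≤ 4. Evaluating the double integral:

    ∬_D (51y^2) dA = ∫_0^{1} ∫_0^{4} (51y^2) dy dx.

Inner (y from 0 to 4): 1088.
Outer (x from 0 to 1): 1088.

Therefore ∮_C P dx + Q dy = 1088.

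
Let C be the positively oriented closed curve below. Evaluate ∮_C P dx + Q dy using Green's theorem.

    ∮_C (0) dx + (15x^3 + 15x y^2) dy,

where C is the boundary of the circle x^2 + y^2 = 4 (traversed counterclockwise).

Green's theorem converts the closed line integral into a double integral over the enclosed region D:

    ∮_C P dx + Q dy = ∬_D (∂Q/∂x - ∂P/∂y) dA.

Here P = 0, Q = 15x^3 + 15x y^2, so

    ∂Q/∂x = 45x^2 + 15y^2,    ∂P/∂y = 0,
    ∂Q/∂x - ∂P/∂y = 45x^2 + 15y^2.

D is the region x^2 + y^2 ≤ 4. Evaluating the double integral:

In polar coordinates (x = r cos θ, y = r sin θ, dA = r dr dθ) the integrand becomes 15r^2(cos(2θ) + 2), so

    ∬_D (45x^2 + 15y^2) dA = ∫_0^{2π} ∫_0^{2} (15r^2(cos(2θ) + 2)) · r dr dθ.

Inner (r from 0 to 2): 60cos(2θ) + 120.
Outer (θ from 0 to 2π): 240π.

Therefore ∮_C P dx + Q dy = 240π.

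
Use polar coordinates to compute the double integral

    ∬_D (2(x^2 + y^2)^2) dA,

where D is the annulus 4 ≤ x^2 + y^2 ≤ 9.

The region D is 2 ≤ r ≤ 3, 0 ≤ θ ≤ 2π in polar coordinates, where x = r cos(θ), y = r sin(θ), and dA = r dr dθ.

Under the substitution, the integrand becomes 2r^4, so

    ∬_D (2(x^2 + y^2)^2) dA = ∫_{0}^{2π} ∫_{2}^{3} (2r^4) · r dr dθ.

Inner integral (in r): ∫_{2}^{3} (2r^4) · r dr = 665/3.

Outer integral (in θ): ∫_{0}^{2π} (665/3) dθ = 1330π/3.

Therefore ∬_D (2(x^2 + y^2)^2) dA = 1330π/3.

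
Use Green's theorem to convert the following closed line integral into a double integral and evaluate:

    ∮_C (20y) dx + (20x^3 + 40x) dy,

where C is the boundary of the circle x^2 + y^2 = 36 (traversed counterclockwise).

Green's theorem converts the closed line integral into a double integral over the enclosed region D:

    ∮_C P dx + Q dy = ∬_D (∂Q/∂x - ∂P/∂y) dA.

Here P = 20y, Q = 20x^3 + 40x, so

    ∂Q/∂x = 60x^2 + 40,    ∂P/∂y = 20,
    ∂Q/∂x - ∂P/∂y = 60x^2 + 20.

D is the region x^2 + y^2 ≤ 36. Evaluating the double integral:

In polar coordinates (x = r cos θ, y = r sin θ, dA = r dr dθ) the integrand becomes 60r^2cos(θ)^2 + 20, so

    ∬_D (60x^2 + 20) dA = ∫_0^{2π} ∫_0^{6} (60r^2cos(θ)^2 + 20) · r dr dθ.

Inner (r from 0 to 6): 19440cos(θ)^2 + 360.
Outer (θ from 0 to 2π): 20160π.

Therefore ∮_C P dx + Q dy = 20160π.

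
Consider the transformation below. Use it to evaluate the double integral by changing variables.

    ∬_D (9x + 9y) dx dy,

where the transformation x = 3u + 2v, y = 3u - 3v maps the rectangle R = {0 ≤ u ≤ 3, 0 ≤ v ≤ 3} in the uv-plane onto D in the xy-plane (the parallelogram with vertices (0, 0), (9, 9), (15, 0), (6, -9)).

Compute the Jacobian determinant of (x, y) with respect to (u, v):

    ∂(x,y)/∂(u,v) = | 3  2 | = (3)(-3) - (2)(3) = -15.
                   | 3  -3 |

Its absolute value is |J| = 15 (the area scaling factor).

Substituting x = 3u + 2v, y = 3u - 3v into the integrand,

    9x + 9y → 54u - 9v,

so the integral becomes

    ∬_R (54u - 9v) · |J| du dv = ∫_0^3 ∫_0^3 (810u - 135v) dv du.

Inner (v): 2430u - 1215/2.
Outer (u): 18225/2.

Therefore ∬_D (9x + 9y) dx dy = 18225/2.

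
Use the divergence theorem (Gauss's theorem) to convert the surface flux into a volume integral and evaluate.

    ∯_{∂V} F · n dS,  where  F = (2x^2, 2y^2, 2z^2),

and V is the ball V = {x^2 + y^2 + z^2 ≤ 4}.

By the divergence theorem,

    ∯_{∂V} F · n dS = ∭_V (∇ · F) dV.

Compute the divergence:
    ∇ · F = ∂F_x/∂x + ∂F_y/∂y + ∂F_z/∂z = 4x + 4y + 4z.

In spherical coordinates, x = ρ sin(φ) cos(θ), y = ρ sin(φ) sin(θ), z = ρ cos(φ), dV = ρ^2 sin(φ) dρ dφ dθ, with 0 ≤ ρ ≤ 2, 0 ≤ φ ≤ π, 0 ≤ θ ≤ 2π.

The integrand, after substitution and multiplying by the volume element, becomes (4ρ (sqrt(2)sin(φ)sin(θ + π/4) + cos(φ))) · ρ^2 sin(φ), so

    ∭_V (∇·F) dV = ∫_0^{2π} ∫_0^{π} ∫_0^{2} (4ρ (sqrt(2)sin(φ)sin(θ + π/4) + cos(φ))) · ρ^2 sin(φ) dρ dφ dθ.

Inner (ρ from 0 to 2): 16(sqrt(2)sin(φ)sin(θ + π/4) + cos(φ))sin(φ).
Middle (φ from 0 to π): 8sqrt(2)π sin(θ + π/4).
Outer (θ from 0 to 2π): 0.

Therefore ∯_{∂V} F · n dS = 0.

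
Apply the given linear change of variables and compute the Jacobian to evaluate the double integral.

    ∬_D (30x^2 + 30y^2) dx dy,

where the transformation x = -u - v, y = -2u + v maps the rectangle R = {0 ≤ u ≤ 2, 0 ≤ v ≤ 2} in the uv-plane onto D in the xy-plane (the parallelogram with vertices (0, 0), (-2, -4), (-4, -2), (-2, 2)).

Compute the Jacobian determinant of (x, y) with respect to (u, v):

    ∂(x,y)/∂(u,v) = | -1  -1 | = (-1)(1) - (-1)(-2) = -3.
                   | -2  1 |

Its absolute value is |J| = 3 (the area scaling factor).

Substituting x = -u - v, y = -2u + v into the integrand,

    30x^2 + 30y^2 → 150u^2 - 60u v + 60v^2,

so the integral becomes

    ∬_R (150u^2 - 60u v + 60v^2) · |J| du dv = ∫_0^2 ∫_0^2 (450u^2 - 180u v + 180v^2) dv du.

Inner (v): 900u^2 - 360u + 480.
Outer (u): 2640.

Therefore ∬_D (30x^2 + 30y^2) dx dy = 2640.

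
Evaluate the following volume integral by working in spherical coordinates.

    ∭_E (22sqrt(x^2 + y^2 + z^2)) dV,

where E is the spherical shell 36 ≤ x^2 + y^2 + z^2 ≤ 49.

In spherical coordinates, x = ρ sin(φ) cos(θ), y = ρ sin(φ) sin(θ), z = ρ cos(φ), and dV = ρ^2 sin(φ) dρ dφ dθ.

The integrand becomes 22ρ, so

    ∭_E (22sqrt(x^2 + y^2 + z^2)) dV = ∫_{0}^{2π} ∫_{0}^{π} ∫_{6}^{7} (22ρ) · ρ^2 sin(φ) dρ dφ dθ.

Inner (ρ): 12155sin(φ)/2.
Middle (φ): 12155.
Outer (θ): 24310π.

Therefore the triple integral equals 24310π.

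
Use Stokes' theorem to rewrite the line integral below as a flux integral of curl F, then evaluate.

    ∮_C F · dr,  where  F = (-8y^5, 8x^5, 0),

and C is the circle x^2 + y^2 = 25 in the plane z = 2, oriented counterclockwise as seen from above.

Let S be the flat disk x^2 + y^2 ≤ 25 in the plane z = 2, with upward unit normal n̂ = ẑ. By Stokes' theorem,

    ∮_C F · dr = ∬_S (∇ × F) · n̂ dS = ∬_D (curl F)_z dA,

where D is the disk x^2 + y^2 ≤ 25.

Compute the curl of F = (-8y^5, 8x^5, 0):
    (∇ × F)_x = ∂F_z/∂y - ∂F_y/∂z = 0,
    (∇ × F)_y = ∂F_x/∂z - ∂F_z/∂x = 0,
    (∇ × F)_z = ∂F_y/∂x - ∂F_x/∂y = 40x^4 + 40y^4.

On z = 2, (curl F)_z = 40x^4 + 40y^4.

Convert to polar (x = r cos θ, y = r sin θ, dA = r dr dθ); the integrand becomes 40r^4(sin(θ)^4 + cos(θ)^4), so

    ∬_D (curl F)_z dA = ∫_0^{2π} ∫_0^{5} (40r^4(sin(θ)^4 + cos(θ)^4)) · r dr dθ.

Inner (r from 0 to 5): 312500sin(θ)^4/3 + 312500cos(θ)^4/3.
Outer (θ from 0 to 2π): 156250π.

Therefore ∮_C F · dr = 156250π.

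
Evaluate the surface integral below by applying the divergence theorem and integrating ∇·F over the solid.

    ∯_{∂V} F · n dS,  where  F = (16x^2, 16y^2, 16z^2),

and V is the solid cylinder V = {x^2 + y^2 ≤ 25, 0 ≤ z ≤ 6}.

By the divergence theorem,

    ∯_{∂V} F · n dS = ∭_V (∇ · F) dV.

Compute the divergence:
    ∇ · F = ∂F_x/∂x + ∂F_y/∂y + ∂F_z/∂z = 32x + 32y + 32z.

In cylindrical coordinates, x = r cos(θ), y = r sin(θ), z = z, dV = r dr dθ dz, with 0 ≤ r ≤ 5, 0 ≤ θ ≤ 2π, 0 ≤ z ≤ 6.

The integrand, after substitution and multiplying by the volume element, becomes (32sqrt(2)r sin(θ + π/4) + 32z) · r, so

    ∭_V (∇·F) dV = ∫_0^{2π} ∫_0^{5} ∫_0^{6} (32sqrt(2)r sin(θ + π/4) + 32z) · r dz dr dθ.

Inner (z from 0 to 6): 192r (sqrt(2)r sin(θ + π/4) + 3).
Middle (r from 0 to 5): 8000sqrt(2)sin(θ + π/4) + 7200.
Outer (θ from 0 to 2π): 14400π.

Therefore ∯_{∂V} F · n dS = 14400π.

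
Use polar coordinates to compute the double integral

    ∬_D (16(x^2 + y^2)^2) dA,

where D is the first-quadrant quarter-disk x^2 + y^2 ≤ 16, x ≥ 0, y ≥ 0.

The region D is 0 ≤ r ≤ 4, 0 ≤ θ ≤ π/2 in polar coordinates, where x = r cos(θ), y = r sin(θ), and dA = r dr dθ.

Under the substitution, the integrand becomes 16r^4, so

    ∬_D (16(x^2 + y^2)^2) dA = ∫_{0}^{π/2} ∫_{0}^{4} (16r^4) · r dr dθ.

Inner integral (in r): ∫_{0}^{4} (16r^4) · r dr = 32768/3.

Outer integral (in θ): ∫_{0}^{π/2} (32768/3) dθ = 16384π/3.

Therefore ∬_D (16(x^2 + y^2)^2) dA = 16384π/3.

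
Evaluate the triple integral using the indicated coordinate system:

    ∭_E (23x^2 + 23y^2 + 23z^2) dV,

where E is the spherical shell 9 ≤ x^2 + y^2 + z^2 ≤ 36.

In spherical coordinates, x = ρ sin(φ) cos(θ), y = ρ sin(φ) sin(θ), z = ρ cos(φ), and dV = ρ^2 sin(φ) dρ dφ dθ.

The integrand becomes 23ρ^2, so

    ∭_E (23x^2 + 23y^2 + 23z^2) dV = ∫_{0}^{2π} ∫_{0}^{π} ∫_{3}^{6} (23ρ^2) · ρ^2 sin(φ) dρ dφ dθ.

Inner (ρ): 173259sin(φ)/5.
Middle (φ): 346518/5.
Outer (θ): 693036π/5.

Therefore the triple integral equals 693036π/5.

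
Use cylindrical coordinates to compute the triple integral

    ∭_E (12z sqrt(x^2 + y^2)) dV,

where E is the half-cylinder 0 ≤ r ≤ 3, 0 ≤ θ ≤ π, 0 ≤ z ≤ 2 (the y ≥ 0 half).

In cylindrical coordinates, x = r cos(θ), y = r sin(θ), z = z, and dV = r dr dθ dz.

The integrand becomes 12r z, so

    ∭_E (12z sqrt(x^2 + y^2)) dV = ∫_{0}^{π} ∫_{0}^{3} ∫_{0}^{2} (12r z) · r dz dr dθ.

Inner (z): 24r^2.
Middle (r from 0 to 3): 216.
Outer (θ): 216π.

Therefore the triple integral equals 216π.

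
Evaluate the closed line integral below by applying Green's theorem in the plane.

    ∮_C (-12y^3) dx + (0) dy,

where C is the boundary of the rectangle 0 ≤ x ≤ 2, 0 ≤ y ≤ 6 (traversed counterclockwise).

Green's theorem converts the closed line integral into a double integral over the enclosed region D:

    ∮_C P dx + Q dy = ∬_D (∂Q/∂x - ∂P/∂y) dA.

Here P = -12y^3, Q = 0, so

    ∂Q/∂x = 0,    ∂P/∂y = -36y^2,
    ∂Q/∂x - ∂P/∂y = 36y^2.

D is the region 0 ≤ x ≤ 2, 0 ≤ y ≤ 6. Evaluating the double integral:

    ∬_D (36y^2) dA = ∫_0^{2} ∫_0^{6} (36y^2) dy dx.

Inner (y from 0 to 6): 2592.
Outer (x from 0 to 2): 5184.

Therefore ∮_C P dx + Q dy = 5184.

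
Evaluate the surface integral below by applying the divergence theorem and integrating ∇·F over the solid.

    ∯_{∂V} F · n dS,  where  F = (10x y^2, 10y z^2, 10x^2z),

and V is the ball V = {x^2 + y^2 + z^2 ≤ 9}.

By the divergence theorem,

    ∯_{∂V} F · n dS = ∭_V (∇ · F) dV.

Compute the divergence:
    ∇ · F = ∂F_x/∂x + ∂F_y/∂y + ∂F_z/∂z = 10y^2 + 10z^2 + 10x^2 = 10x^2 + 10y^2 + 10z^2.

In spherical coordinates, x = ρ sin(φ) cos(θ), y = ρ sin(φ) sin(θ), z = ρ cos(φ), dV = ρ^2 sin(φ) dρ dφ dθ, with 0 ≤ ρ ≤ 3, 0 ≤ φ ≤ π, 0 ≤ θ ≤ 2π.

The integrand, after substitution and multiplying by the volume element, becomes (10ρ^2) · ρ^2 sin(φ), so

    ∭_V (∇·F) dV = ∫_0^{2π} ∫_0^{π} ∫_0^{3} (10ρ^2) · ρ^2 sin(φ) dρ dφ dθ.

Inner (ρ from 0 to 3): 486sin(φ).
Middle (φ from 0 to π): 972.
Outer (θ from 0 to 2π): 1944π.

Therefore ∯_{∂V} F · n dS = 1944π.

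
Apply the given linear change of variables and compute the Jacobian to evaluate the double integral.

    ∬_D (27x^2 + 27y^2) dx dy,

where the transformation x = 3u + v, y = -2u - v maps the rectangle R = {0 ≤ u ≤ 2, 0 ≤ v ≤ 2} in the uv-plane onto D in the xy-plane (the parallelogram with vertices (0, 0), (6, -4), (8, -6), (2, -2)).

Compute the Jacobian determinant of (x, y) with respect to (u, v):

    ∂(x,y)/∂(u,v) = | 3  1 | = (3)(-1) - (1)(-2) = -1.
                   | -2  -1 |

Its absolute value is |J| = 1 (the area scaling factor).

Substituting x = 3u + v, y = -2u - v into the integrand,

    27x^2 + 27y^2 → 351u^2 + 270u v + 54v^2,

so the integral becomes

    ∬_R (351u^2 + 270u v + 54v^2) · |J| du dv = ∫_0^2 ∫_0^2 (351u^2 + 270u v + 54v^2) dv du.

Inner (v): 702u^2 + 540u + 144.
Outer (u): 3240.

Therefore ∬_D (27x^2 + 27y^2) dx dy = 3240.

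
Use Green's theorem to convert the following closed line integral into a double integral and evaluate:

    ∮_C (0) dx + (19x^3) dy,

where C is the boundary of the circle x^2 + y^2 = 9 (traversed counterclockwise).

Green's theorem converts the closed line integral into a double integral over the enclosed region D:

    ∮_C P dx + Q dy = ∬_D (∂Q/∂x - ∂P/∂y) dA.

Here P = 0, Q = 19x^3, so

    ∂Q/∂x = 57x^2,    ∂P/∂y = 0,
    ∂Q/∂x - ∂P/∂y = 57x^2.

D is the region x^2 + y^2 ≤ 9. Evaluating the double integral:

In polar coordinates (x = r cos θ, y = r sin θ, dA = r dr dθ) the integrand becomes 57r^2cos(θ)^2, so

    ∬_D (57x^2) dA = ∫_0^{2π} ∫_0^{3} (57r^2cos(θ)^2) · r dr dθ.

Inner (r from 0 to 3): 4617cos(θ)^2/4.
Outer (θ from 0 to 2π): 4617π/4.

Therefore ∮_C P dx + Q dy = 4617π/4.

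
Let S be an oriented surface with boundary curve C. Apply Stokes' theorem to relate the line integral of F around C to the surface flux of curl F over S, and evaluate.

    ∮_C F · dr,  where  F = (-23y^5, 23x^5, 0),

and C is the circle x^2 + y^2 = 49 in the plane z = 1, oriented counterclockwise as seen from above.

Let S be the flat disk x^2 + y^2 ≤ 49 in the plane z = 1, with upward unit normal n̂ = ẑ. By Stokes' theorem,

    ∮_C F · dr = ∬_S (∇ × F) · n̂ dS = ∬_D (curl F)_z dA,

where D is the disk x^2 + y^2 ≤ 49.

Compute the curl of F = (-23y^5, 23x^5, 0):
    (∇ × F)_x = ∂F_z/∂y - ∂F_y/∂z = 0,
    (∇ × F)_y = ∂F_x/∂z - ∂F_z/∂x = 0,
    (∇ × F)_z = ∂F_y/∂x - ∂F_x/∂y = 115x^4 + 115y^4.

On z = 1, (curl F)_z = 115x^4 + 115y^4.

Convert to polar (x = r cos θ, y = r sin θ, dA = r dr dθ); the integrand becomes 115r^4(sin(θ)^4 + cos(θ)^4), so

    ∬_D (curl F)_z dA = ∫_0^{2π} ∫_0^{7} (115r^4(sin(θ)^4 + cos(θ)^4)) · r dr dθ.

Inner (r from 0 to 7): 13529635sin(θ)^4/6 + 13529635cos(θ)^4/6.
Outer (θ from 0 to 2π): 13529635π/4.

Therefore ∮_C F · dr = 13529635π/4.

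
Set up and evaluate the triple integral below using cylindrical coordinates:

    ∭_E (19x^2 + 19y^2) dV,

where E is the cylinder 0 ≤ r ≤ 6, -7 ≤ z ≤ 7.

In cylindrical coordinates, x = r cos(θ), y = r sin(θ), z = z, and dV = r dr dθ dz.

The integrand becomes 19r^2, so

    ∭_E (19x^2 + 19y^2) dV = ∫_{0}^{2π} ∫_{0}^{6} ∫_{-7}^{7} (19r^2) · r dz dr dθ.

Inner (z): 266r^3.
Middle (r from 0 to 6): 86184.
Outer (θ): 172368π.

Therefore the triple integral equals 172368π.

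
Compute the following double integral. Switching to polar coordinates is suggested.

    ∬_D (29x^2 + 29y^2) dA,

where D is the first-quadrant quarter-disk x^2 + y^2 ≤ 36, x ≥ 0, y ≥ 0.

The region D is 0 ≤ r ≤ 6, 0 ≤ θ ≤ π/2 in polar coordinates, where x = r cos(θ), y = r sin(θ), and dA = r dr dθ.

Under the substitution, the integrand becomes 29r^2, so

    ∬_D (29x^2 + 29y^2) dA = ∫_{0}^{π/2} ∫_{0}^{6} (29r^2) · r dr dθ.

Inner integral (in r): ∫_{0}^{6} (29r^2) · r dr = 9396.

Outer integral (in θ): ∫_{0}^{π/2} (9396) dθ = 4698π.

Therefore ∬_D (29x^2 + 29y^2) dA = 4698π.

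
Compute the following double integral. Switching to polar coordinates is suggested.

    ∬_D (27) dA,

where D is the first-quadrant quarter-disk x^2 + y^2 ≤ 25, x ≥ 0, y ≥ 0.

The region D is 0 ≤ r ≤ 5, 0 ≤ θ ≤ π/2 in polar coordinates, where x = r cos(θ), y = r sin(θ), and dA = r dr dθ.

Under the substitution, the integrand becomes 27, so

    ∬_D (27) dA = ∫_{0}^{π/2} ∫_{0}^{5} (27) · r dr dθ.

Inner integral (in r): ∫_{0}^{5} (27) · r dr = 675/2.

Outer integral (in θ): ∫_{0}^{π/2} (675/2) dθ = 675π/4.

Therefore ∬_D (27) dA = 675π/4.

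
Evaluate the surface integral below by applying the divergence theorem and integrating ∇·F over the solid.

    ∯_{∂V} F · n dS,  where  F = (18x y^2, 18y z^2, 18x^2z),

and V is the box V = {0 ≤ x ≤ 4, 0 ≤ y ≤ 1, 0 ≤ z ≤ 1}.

By the divergence theorem,

    ∯_{∂V} F · n dS = ∭_V (∇ · F) dV.

Compute the divergence:
    ∇ · F = ∂F_x/∂x + ∂F_y/∂y + ∂F_z/∂z = 18y^2 + 18z^2 + 18x^2 = 18x^2 + 18y^2 + 18z^2.

V is a rectangular box, so dV = dx dy dz with 0 ≤ x ≤ 4, 0 ≤ y ≤ 1, 0 ≤ z ≤ 1.

Integrate (18x^2 + 18y^2 + 18z^2) over V as an iterated integral:

    ∭_V (∇·F) dV = ∫_0^{4} ∫_0^{1} ∫_0^{1} (18x^2 + 18y^2 + 18z^2) dz dy dx.

Inner (z from 0 to 1): 18x^2 + 18y^2 + 6.
Middle (y from 0 to 1): 18x^2 + 12.
Outer (x from 0 to 4): 432.

Therefore ∯_{∂V} F · n dS = 432.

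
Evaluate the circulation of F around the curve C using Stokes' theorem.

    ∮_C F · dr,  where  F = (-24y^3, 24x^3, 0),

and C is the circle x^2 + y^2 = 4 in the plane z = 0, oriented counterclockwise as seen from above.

Let S be the flat disk x^2 + y^2 ≤ 4 in the plane z = 0, with upward unit normal n̂ = ẑ. By Stokes' theorem,

    ∮_C F · dr = ∬_S (∇ × F) · n̂ dS = ∬_D (curl F)_z dA,

where D is the disk x^2 + y^2 ≤ 4.

Compute the curl of F = (-24y^3, 24x^3, 0):
    (∇ × F)_x = ∂F_z/∂y - ∂F_y/∂z = 0,
    (∇ × F)_y = ∂F_x/∂z - ∂F_z/∂x = 0,
    (∇ × F)_z = ∂F_y/∂x - ∂F_x/∂y = 72x^2 + 72y^2.

On z = 0, (curl F)_z = 72x^2 + 72y^2.

Convert to polar (x = r cos θ, y = r sin θ, dA = r dr dθ); the integrand becomes 72r^2, so

    ∬_D (curl F)_z dA = ∫_0^{2π} ∫_0^{2} (72r^2) · r dr dθ.

Inner (r from 0 to 2): 288.
Outer (θ from 0 to 2π): 576π.

Therefore ∮_C F · dr = 576π.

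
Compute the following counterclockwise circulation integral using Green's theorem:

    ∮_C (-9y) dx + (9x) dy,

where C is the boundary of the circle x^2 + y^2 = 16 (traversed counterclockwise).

Green's theorem converts the closed line integral into a double integral over the enclosed region D:

    ∮_C P dx + Q dy = ∬_D (∂Q/∂x - ∂P/∂y) dA.

Here P = -9y, Q = 9x, so

    ∂Q/∂x = 9,    ∂P/∂y = -9,
    ∂Q/∂x - ∂P/∂y = 18.

D is the region x^2 + y^2 ≤ 16. Evaluating the double integral:

In polar coordinates (x = r cos θ, y = r sin θ, dA = r dr dθ) the integrand becomes 18, so

    ∬_D (18) dA = ∫_0^{2π} ∫_0^{4} (18) · r dr dθ.

Inner (r from 0 to 4): 144.
Outer (θ from 0 to 2π): 288π.

Therefore ∮_C P dx + Q dy = 288π.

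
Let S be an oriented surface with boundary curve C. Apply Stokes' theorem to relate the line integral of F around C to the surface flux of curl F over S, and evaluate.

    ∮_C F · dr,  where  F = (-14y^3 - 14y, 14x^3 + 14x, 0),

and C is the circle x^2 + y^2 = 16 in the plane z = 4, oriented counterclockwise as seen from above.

Let S be the flat disk x^2 + y^2 ≤ 16 in the plane z = 4, with upward unit normal n̂ = ẑ. By Stokes' theorem,

    ∮_C F · dr = ∬_S (∇ × F) · n̂ dS = ∬_D (curl F)_z dA,

where D is the disk x^2 + y^2 ≤ 16.

Compute the curl of F = (-14y^3 - 14y, 14x^3 + 14x, 0):
    (∇ × F)_x = ∂F_z/∂y - ∂F_y/∂z = 0,
    (∇ × F)_y = ∂F_x/∂z - ∂F_z/∂x = 0,
    (∇ × F)_z = ∂F_y/∂x - ∂F_x/∂y = 42x^2 + 42y^2 + 28.

On z = 4, (curl F)_z = 42x^2 + 42y^2 + 28.

Convert to polar (x = r cos θ, y = r sin θ, dA = r dr dθ); the integrand becomes 42r^2 + 28, so

    ∬_D (curl F)_z dA = ∫_0^{2π} ∫_0^{4} (42r^2 + 28) · r dr dθ.

Inner (r from 0 to 4): 2912.
Outer (θ from 0 to 2π): 5824π.

Therefore ∮_C F · dr = 5824π.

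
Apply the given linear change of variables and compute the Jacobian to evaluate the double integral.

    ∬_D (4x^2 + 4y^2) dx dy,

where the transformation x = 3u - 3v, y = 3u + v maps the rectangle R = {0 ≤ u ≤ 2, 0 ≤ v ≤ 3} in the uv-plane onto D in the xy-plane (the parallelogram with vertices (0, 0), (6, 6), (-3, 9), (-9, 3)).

Compute the Jacobian determinant of (x, y) with respect to (u, v):

    ∂(x,y)/∂(u,v) = | 3  -3 | = (3)(1) - (-3)(3) = 12.
                   | 3  1 |

Its absolute value is |J| = 12 (the area scaling factor).

Substituting x = 3u - 3v, y = 3u + v into the integrand,

    4x^2 + 4y^2 → 72u^2 - 48u v + 40v^2,

so the integral becomes

    ∬_R (72u^2 - 48u v + 40v^2) · |J| du dv = ∫_0^2 ∫_0^3 (864u^2 - 576u v + 480v^2) dv du.

Inner (v): 2592u^2 - 2592u + 4320.
Outer (u): 10368.

Therefore ∬_D (4x^2 + 4y^2) dx dy = 10368.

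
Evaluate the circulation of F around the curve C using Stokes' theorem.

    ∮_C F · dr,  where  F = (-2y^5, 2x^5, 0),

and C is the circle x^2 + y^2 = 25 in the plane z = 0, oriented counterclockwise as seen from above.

Let S be the flat disk x^2 + y^2 ≤ 25 in the plane z = 0, with upward unit normal n̂ = ẑ. By Stokes' theorem,

    ∮_C F · dr = ∬_S (∇ × F) · n̂ dS = ∬_D (curl F)_z dA,

where D is the disk x^2 + y^2 ≤ 25.

Compute the curl of F = (-2y^5, 2x^5, 0):
    (∇ × F)_x = ∂F_z/∂y - ∂F_y/∂z = 0,
    (∇ × F)_y = ∂F_x/∂z - ∂F_z/∂x = 0,
    (∇ × F)_z = ∂F_y/∂x - ∂F_x/∂y = 10x^4 + 10y^4.

On z = 0, (curl F)_z = 10x^4 + 10y^4.

Convert to polar (x = r cos θ, y = r sin θ, dA = r dr dθ); the integrand becomes 10r^4(sin(θ)^4 + cos(θ)^4), so

    ∬_D (curl F)_z dA = ∫_0^{2π} ∫_0^{5} (10r^4(sin(θ)^4 + cos(θ)^4)) · r dr dθ.

Inner (r from 0 to 5): 78125sin(θ)^4/3 + 78125cos(θ)^4/3.
Outer (θ from 0 to 2π): 78125π/2.

Therefore ∮_C F · dr = 78125π/2.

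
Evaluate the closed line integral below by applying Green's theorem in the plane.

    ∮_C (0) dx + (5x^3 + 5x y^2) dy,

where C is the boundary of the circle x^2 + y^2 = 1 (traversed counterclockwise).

Green's theorem converts the closed line integral into a double integral over the enclosed region D:

    ∮_C P dx + Q dy = ∬_D (∂Q/∂x - ∂P/∂y) dA.

Here P = 0, Q = 5x^3 + 5x y^2, so

    ∂Q/∂x = 15x^2 + 5y^2,    ∂P/∂y = 0,
    ∂Q/∂x - ∂P/∂y = 15x^2 + 5y^2.

D is the region x^2 + y^2 ≤ 1. Evaluating the double integral:

In polar coordinates (x = r cos θ, y = r sin θ, dA = r dr dθ) the integrand becomes 5r^2(cos(2θ) + 2), so

    ∬_D (15x^2 + 5y^2) dA = ∫_0^{2π} ∫_0^{1} (5r^2(cos(2θ) + 2)) · r dr dθ.

Inner (r from 0 to 1): 5cos(2θ)/4 + 5/2.
Outer (θ from 0 to 2π): 5π.

Therefore ∮_C P dx + Q dy = 5π.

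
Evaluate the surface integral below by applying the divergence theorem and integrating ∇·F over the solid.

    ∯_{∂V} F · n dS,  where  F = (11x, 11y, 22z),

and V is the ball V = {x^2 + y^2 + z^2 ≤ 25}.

By the divergence theorem,

    ∯_{∂V} F · n dS = ∭_V (∇ · F) dV.

Compute the divergence:
    ∇ · F = ∂F_x/∂x + ∂F_y/∂y + ∂F_z/∂z = 11 + 11 + 22 = 44.

In spherical coordinates, x = ρ sin(φ) cos(θ), y = ρ sin(φ) sin(θ), z = ρ cos(φ), dV = ρ^2 sin(φ) dρ dφ dθ, with 0 ≤ ρ ≤ 5, 0 ≤ φ ≤ π, 0 ≤ θ ≤ 2π.

The integrand, after substitution and multiplying by the volume element, becomes (44) · ρ^2 sin(φ), so

    ∭_V (∇·F) dV = ∫_0^{2π} ∫_0^{π} ∫_0^{5} (44) · ρ^2 sin(φ) dρ dφ dθ.

Inner (ρ from 0 to 5): 5500sin(φ)/3.
Middle (φ from 0 to π): 11000/3.
Outer (θ from 0 to 2π): 22000π/3.

Therefore ∯_{∂V} F · n dS = 22000π/3.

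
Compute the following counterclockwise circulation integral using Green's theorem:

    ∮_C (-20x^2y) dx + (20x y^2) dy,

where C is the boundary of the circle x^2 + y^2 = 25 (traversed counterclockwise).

Green's theorem converts the closed line integral into a double integral over the enclosed region D:

    ∮_C P dx + Q dy = ∬_D (∂Q/∂x - ∂P/∂y) dA.

Here P = -20x^2y, Q = 20x y^2, so

    ∂Q/∂x = 20y^2,    ∂P/∂y = -20x^2,
    ∂Q/∂x - ∂P/∂y = 20x^2 + 20y^2.

D is the region x^2 + y^2 ≤ 25. Evaluating the double integral:

In polar coordinates (x = r cos θ, y = r sin θ, dA = r dr dθ) the integrand becomes 20r^2, so

    ∬_D (20x^2 + 20y^2) dA = ∫_0^{2π} ∫_0^{5} (20r^2) · r dr dθ.

Inner (r from 0 to 5): 3125.
Outer (θ from 0 to 2π): 6250π.

Therefore ∮_C P dx + Q dy = 6250π.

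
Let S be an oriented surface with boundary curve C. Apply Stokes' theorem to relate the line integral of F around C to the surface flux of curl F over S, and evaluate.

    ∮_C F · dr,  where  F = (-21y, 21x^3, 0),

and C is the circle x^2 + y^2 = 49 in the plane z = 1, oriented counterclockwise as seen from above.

Let S be the flat disk x^2 + y^2 ≤ 49 in the plane z = 1, with upward unit normal n̂ = ẑ. By Stokes' theorem,

    ∮_C F · dr = ∬_S (∇ × F) · n̂ dS = ∬_D (curl F)_z dA,

where D is the disk x^2 + y^2 ≤ 49.

Compute the curl of F = (-21y, 21x^3, 0):
    (∇ × F)_x = ∂F_z/∂y - ∂F_y/∂z = 0,
    (∇ × F)_y = ∂F_x/∂z - ∂F_z/∂x = 0,
    (∇ × F)_z = ∂F_y/∂x - ∂F_x/∂y = 63x^2 + 21.

On z = 1, (curl F)_z = 63x^2 + 21.

Convert to polar (x = r cos θ, y = r sin θ, dA = r dr dθ); the integrand becomes 63r^2cos(θ)^2 + 21, so

    ∬_D (curl F)_z dA = ∫_0^{2π} ∫_0^{7} (63r^2cos(θ)^2 + 21) · r dr dθ.

Inner (r from 0 to 7): 151263cos(θ)^2/4 + 1029/2.
Outer (θ from 0 to 2π): 155379π/4.

Therefore ∮_C F · dr = 155379π/4.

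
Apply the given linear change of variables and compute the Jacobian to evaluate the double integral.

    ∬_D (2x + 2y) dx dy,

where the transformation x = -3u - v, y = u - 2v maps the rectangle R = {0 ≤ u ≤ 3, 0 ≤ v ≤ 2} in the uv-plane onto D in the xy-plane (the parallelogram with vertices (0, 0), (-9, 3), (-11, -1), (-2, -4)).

Compute the Jacobian determinant of (x, y) with respect to (u, v):

    ∂(x,y)/∂(u,v) = | -3  -1 | = (-3)(-2) - (-1)(1) = 7.
                   | 1  -2 |

Its absolute value is |J| = 7 (the area scaling factor).

Substituting x = -3u - v, y = u - 2v into the integrand,

    2x + 2y → -4u - 6v,

so the integral becomes

    ∬_R (-4u - 6v) · |J| du dv = ∫_0^3 ∫_0^2 (-28u - 42v) dv du.

Inner (v): -56u - 84.
Outer (u): -504.

Therefore ∬_D (2x + 2y) dx dy = -504.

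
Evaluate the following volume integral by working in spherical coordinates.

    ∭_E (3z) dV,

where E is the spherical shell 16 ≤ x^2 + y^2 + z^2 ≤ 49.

In spherical coordinates, x = ρ sin(φ) cos(θ), y = ρ sin(φ) sin(θ), z = ρ cos(φ), and dV = ρ^2 sin(φ) dρ dφ dθ.

The integrand becomes 3ρ cos(φ), so

    ∭_E (3z) dV = ∫_{0}^{2π} ∫_{0}^{π} ∫_{4}^{7} (3ρ cos(φ)) · ρ^2 sin(φ) dρ dφ dθ.

Inner (ρ): 6435sin(2φ)/8.
Middle (φ): 0.
Outer (θ): 0.

Therefore the triple integral equals 0.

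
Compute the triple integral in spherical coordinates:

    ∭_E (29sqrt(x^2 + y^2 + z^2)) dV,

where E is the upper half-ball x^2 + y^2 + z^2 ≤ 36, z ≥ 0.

In spherical coordinates, x = ρ sin(φ) cos(θ), y = ρ sin(φ) sin(θ), z = ρ cos(φ), and dV = ρ^2 sin(φ) dρ dφ dθ.

The integrand becomes 29ρ, so

    ∭_E (29sqrt(x^2 + y^2 + z^2)) dV = ∫_{0}^{2π} ∫_{0}^{π/2} ∫_{0}^{6} (29ρ) · ρ^2 sin(φ) dρ dφ dθ.

Inner (ρ): 9396sin(φ).
Middle (φ): 9396.
Outer (θ): 18792π.

Therefore the triple integral equals 18792π.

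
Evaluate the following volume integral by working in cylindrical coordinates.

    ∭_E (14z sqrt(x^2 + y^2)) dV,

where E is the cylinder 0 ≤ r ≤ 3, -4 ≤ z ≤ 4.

In cylindrical coordinates, x = r cos(θ), y = r sin(θ), z = z, and dV = r dr dθ dz.

The integrand becomes 14r z, so

    ∭_E (14z sqrt(x^2 + y^2)) dV = ∫_{0}^{2π} ∫_{0}^{3} ∫_{-4}^{4} (14r z) · r dz dr dθ.

Inner (z): 0.
Middle (r from 0 to 3): 0.
Outer (θ): 0.

Therefore the triple integral equals 0.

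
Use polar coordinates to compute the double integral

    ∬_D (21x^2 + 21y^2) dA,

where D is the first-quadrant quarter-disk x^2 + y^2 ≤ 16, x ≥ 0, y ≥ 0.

The region D is 0 ≤ r ≤ 4, 0 ≤ θ ≤ π/2 in polar coordinates, where x = r cos(θ), y = r sin(θ), and dA = r dr dθ.

Under the substitution, the integrand becomes 21r^2, so

    ∬_D (21x^2 + 21y^2) dA = ∫_{0}^{π/2} ∫_{0}^{4} (21r^2) · r dr dθ.

Inner integral (in r): ∫_{0}^{4} (21r^2) · r dr = 1344.

Outer integral (in θ): ∫_{0}^{π/2} (1344) dθ = 672π.

Therefore ∬_D (21x^2 + 21y^2) dA = 672π.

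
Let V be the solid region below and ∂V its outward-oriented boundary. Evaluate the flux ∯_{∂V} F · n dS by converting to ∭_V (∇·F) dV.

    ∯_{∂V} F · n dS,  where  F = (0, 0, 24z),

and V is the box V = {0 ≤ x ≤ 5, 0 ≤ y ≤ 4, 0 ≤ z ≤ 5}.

By the divergence theorem,

    ∯_{∂V} F · n dS = ∭_V (∇ · F) dV.

Compute the divergence:
    ∇ · F = ∂F_x/∂x + ∂F_y/∂y + ∂F_z/∂z = 0 + 0 + 24 = 24.

V is a rectangular box, so dV = dx dy dz with 0 ≤ x ≤ 5, 0 ≤ y ≤ 4, 0 ≤ z ≤ 5.

Integrate (24) over V as an iterated integral:

    ∭_V (∇·F) dV = ∫_0^{5} ∫_0^{4} ∫_0^{5} (24) dz dy dx.

Inner (z from 0 to 5): 120.
Middle (y from 0 to 4): 480.
Outer (x from 0 to 5): 2400.

Therefore ∯_{∂V} F · n dS = 2400.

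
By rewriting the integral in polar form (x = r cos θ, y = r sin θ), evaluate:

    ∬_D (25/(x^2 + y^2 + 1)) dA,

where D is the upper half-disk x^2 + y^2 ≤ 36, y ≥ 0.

The region D is 0 ≤ r ≤ 6, 0 ≤ θ ≤ π in polar coordinates, where x = r cos(θ), y = r sin(θ), and dA = r dr dθ.

Under the substitution, the integrand becomes 25/(r^2 + 1), so

    ∬_D (25/(x^2 + y^2 + 1)) dA = ∫_{0}^{π} ∫_{0}^{6} (25/(r^2 + 1)) · r dr dθ.

Inner integral (in r): ∫_{0}^{6} (25/(r^2 + 1)) · r dr = 25log(37)/2.

Outer integral (in θ): ∫_{0}^{π} (25log(37)/2) dθ = 25π log(37)/2.

Therefore ∬_D (25/(x^2 + y^2 + 1)) dA = 25π log(37)/2.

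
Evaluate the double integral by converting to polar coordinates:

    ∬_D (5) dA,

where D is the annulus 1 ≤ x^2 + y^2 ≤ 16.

The region D is 1 ≤ r ≤ 4, 0 ≤ θ ≤ 2π in polar coordinates, where x = r cos(θ), y = r sin(θ), and dA = r dr dθ.

Under the substitution, the integrand becomes 5, so

    ∬_D (5) dA = ∫_{0}^{2π} ∫_{1}^{4} (5) · r dr dθ.

Inner integral (in r): ∫_{1}^{4} (5) · r dr = 75/2.

Outer integral (in θ): ∫_{0}^{2π} (75/2) dθ = 75π.

Therefore ∬_D (5) dA = 75π.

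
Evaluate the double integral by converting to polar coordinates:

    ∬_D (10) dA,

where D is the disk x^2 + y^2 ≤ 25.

The region D is 0 ≤ r ≤ 5, 0 ≤ θ ≤ 2π in polar coordinates, where x = r cos(θ), y = r sin(θ), and dA = r dr dθ.

Under the substitution, the integrand becomes 10, so

    ∬_D (10) dA = ∫_{0}^{2π} ∫_{0}^{5} (10) · r dr dθ.

Inner integral (in r): ∫_{0}^{5} (10) · r dr = 125.

Outer integral (in θ): ∫_{0}^{2π} (125) dθ = 250π.

Therefore ∬_D (10) dA = 250π.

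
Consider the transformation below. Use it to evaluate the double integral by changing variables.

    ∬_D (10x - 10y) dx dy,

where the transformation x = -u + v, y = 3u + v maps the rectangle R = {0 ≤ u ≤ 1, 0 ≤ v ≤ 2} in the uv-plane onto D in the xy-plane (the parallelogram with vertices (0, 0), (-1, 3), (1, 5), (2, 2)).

Compute the Jacobian determinant of (x, y) with respect to (u, v):

    ∂(x,y)/∂(u,v) = | -1  1 | = (-1)(1) - (1)(3) = -4.
                   | 3  1 |

Its absolute value is |J| = 4 (the area scaling factor).

Substituting x = -u + v, y = 3u + v into the integrand,

    10x - 10y → -40u,

so the integral becomes

    ∬_R (-40u) · |J| du dv = ∫_0^1 ∫_0^2 (-160u) dv du.

Inner (v): -320u.
Outer (u): -160.

Therefore ∬_D (10x - 10y) dx dy = -160.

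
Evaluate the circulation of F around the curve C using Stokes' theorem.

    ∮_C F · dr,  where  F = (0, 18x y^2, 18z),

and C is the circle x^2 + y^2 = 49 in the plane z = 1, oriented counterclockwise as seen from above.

Let S be the flat disk x^2 + y^2 ≤ 49 in the plane z = 1, with upward unit normal n̂ = ẑ. By Stokes' theorem,

    ∮_C F · dr = ∬_S (∇ × F) · n̂ dS = ∬_D (curl F)_z dA,

where D is the disk x^2 + y^2 ≤ 49.

Compute the curl of F = (0, 18x y^2, 18z):
    (∇ × F)_x = ∂F_z/∂y - ∂F_y/∂z = 0,
    (∇ × F)_y = ∂F_x/∂z - ∂F_z/∂x = 0,
    (∇ × F)_z = ∂F_y/∂x - ∂F_x/∂y = 18y^2.

On z = 1, (curl F)_z = 18y^2.

Convert to polar (x = r cos θ, y = r sin θ, dA = r dr dθ); the integrand becomes 18r^2sin(θ)^2, so

    ∬_D (curl F)_z dA = ∫_0^{2π} ∫_0^{7} (18r^2sin(θ)^2) · r dr dθ.

Inner (r from 0 to 7): 21609sin(θ)^2/2.
Outer (θ from 0 to 2π): 21609π/2.

Therefore ∮_C F · dr = 21609π/2.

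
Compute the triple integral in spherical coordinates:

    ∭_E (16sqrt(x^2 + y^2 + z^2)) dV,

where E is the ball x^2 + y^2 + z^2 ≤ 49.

In spherical coordinates, x = ρ sin(φ) cos(θ), y = ρ sin(φ) sin(θ), z = ρ cos(φ), and dV = ρ^2 sin(φ) dρ dφ dθ.

The integrand becomes 16ρ, so

    ∭_E (16sqrt(x^2 + y^2 + z^2)) dV = ∫_{0}^{2π} ∫_{0}^{π} ∫_{0}^{7} (16ρ) · ρ^2 sin(φ) dρ dφ dθ.

Inner (ρ): 9604sin(φ).
Middle (φ): 19208.
Outer (θ): 38416π.

Therefore the triple integral equals 38416π.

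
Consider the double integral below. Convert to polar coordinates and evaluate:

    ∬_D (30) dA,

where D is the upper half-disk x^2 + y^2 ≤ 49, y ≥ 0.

The region D is 0 ≤ r ≤ 7, 0 ≤ θ ≤ π in polar coordinates, where x = r cos(θ), y = r sin(θ), and dA = r dr dθ.

Under the substitution, the integrand becomes 30, so

    ∬_D (30) dA = ∫_{0}^{π} ∫_{0}^{7} (30) · r dr dθ.

Inner integral (in r): ∫_{0}^{7} (30) · r dr = 735.

Outer integral (in θ): ∫_{0}^{π} (735) dθ = 735π.

Therefore ∬_D (30) dA = 735π.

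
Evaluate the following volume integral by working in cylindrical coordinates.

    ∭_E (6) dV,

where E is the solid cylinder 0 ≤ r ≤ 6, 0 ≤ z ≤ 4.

In cylindrical coordinates, x = r cos(θ), y = r sin(θ), z = z, and dV = r dr dθ dz.

The integrand becomes 6, so

    ∭_E (6) dV = ∫_{0}^{2π} ∫_{0}^{6} ∫_{0}^{4} (6) · r dz dr dθ.

Inner (z): 24r.
Middle (r from 0 to 6): 432.
Outer (θ): 864π.

Therefore the triple integral equals 864π.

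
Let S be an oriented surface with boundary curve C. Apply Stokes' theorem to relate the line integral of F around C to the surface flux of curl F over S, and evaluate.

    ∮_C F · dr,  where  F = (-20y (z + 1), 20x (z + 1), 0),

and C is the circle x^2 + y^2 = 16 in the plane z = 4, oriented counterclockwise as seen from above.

Let S be the flat disk x^2 + y^2 ≤ 16 in the plane z = 4, with upward unit normal n̂ = ẑ. By Stokes' theorem,

    ∮_C F · dr = ∬_S (∇ × F) · n̂ dS = ∬_D (curl F)_z dA,

where D is the disk x^2 + y^2 ≤ 16.

Compute the curl of F = (-20y (z + 1), 20x (z + 1), 0):
    (∇ × F)_x = ∂F_z/∂y - ∂F_y/∂z = -20x,
    (∇ × F)_y = ∂F_x/∂z - ∂F_z/∂x = -20y,
    (∇ × F)_z = ∂F_y/∂x - ∂F_x/∂y = 40z + 40.

On z = 4, (curl F)_z = 200.

Convert to polar (x = r cos θ, y = r sin θ, dA = r dr dθ); the integrand becomes 200, so

    ∬_D (curl F)_z dA = ∫_0^{2π} ∫_0^{4} (200) · r dr dθ.

Inner (r from 0 to 4): 1600.
Outer (θ from 0 to 2π): 3200π.

Therefore ∮_C F · dr = 3200π.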